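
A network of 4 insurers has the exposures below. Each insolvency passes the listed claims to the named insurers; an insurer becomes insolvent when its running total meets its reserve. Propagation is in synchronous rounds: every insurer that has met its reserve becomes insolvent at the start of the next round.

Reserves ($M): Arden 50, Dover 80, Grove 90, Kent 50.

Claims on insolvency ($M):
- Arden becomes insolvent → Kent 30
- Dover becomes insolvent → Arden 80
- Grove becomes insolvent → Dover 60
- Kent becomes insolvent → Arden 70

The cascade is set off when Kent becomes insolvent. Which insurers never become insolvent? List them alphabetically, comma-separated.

Dover, Grove

Round 1 — Kent becomes insolvent (initial).
  Arden: +70 → 70 ≥ 50
Round 2 — Arden becomes insolvent.
No further insolvencies.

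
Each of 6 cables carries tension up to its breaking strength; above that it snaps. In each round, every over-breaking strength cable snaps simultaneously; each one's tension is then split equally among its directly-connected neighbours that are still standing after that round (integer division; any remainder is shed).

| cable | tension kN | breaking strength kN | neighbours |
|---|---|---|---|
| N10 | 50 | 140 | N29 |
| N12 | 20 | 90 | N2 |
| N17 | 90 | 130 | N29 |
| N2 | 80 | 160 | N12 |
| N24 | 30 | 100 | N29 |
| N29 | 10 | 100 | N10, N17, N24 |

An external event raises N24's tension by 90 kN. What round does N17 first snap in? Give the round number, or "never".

Round 1 — N24 at 120 > 100. N24 snaps.
  N24 sheds 120 kN to N29: 120 each.
    N29: 10+120 = 130 > 100
Round 2 — N29 snaps.
  N29 sheds 130 kN to N10, N17: 65 each.
    N10: 50+65 = 115 ≤ 140
    N17: 90+65 = 155 > 130
Round 3 — N17 snaps.
  N17 sheds 155 kN: no online neighbours, lost.
No further breaks.

3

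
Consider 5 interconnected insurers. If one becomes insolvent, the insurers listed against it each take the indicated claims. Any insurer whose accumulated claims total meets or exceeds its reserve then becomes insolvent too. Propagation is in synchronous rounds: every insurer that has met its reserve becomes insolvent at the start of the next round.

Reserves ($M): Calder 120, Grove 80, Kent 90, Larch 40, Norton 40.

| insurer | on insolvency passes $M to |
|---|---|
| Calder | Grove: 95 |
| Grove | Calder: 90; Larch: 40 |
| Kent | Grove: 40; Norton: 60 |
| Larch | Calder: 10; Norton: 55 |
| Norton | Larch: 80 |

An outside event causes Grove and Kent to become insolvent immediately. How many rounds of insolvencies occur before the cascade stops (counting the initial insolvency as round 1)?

2

Round 1 — Grove, Kent become insolvent (initial).
  Calder: +90 → 90 < 120
  Larch: +40 → 40 ≥ 40
  Norton: +60 → 60 ≥ 40
Round 2 — Larch, Norton become insolvent.
  Calder: +10 → 100 < 120
No further insolvencies.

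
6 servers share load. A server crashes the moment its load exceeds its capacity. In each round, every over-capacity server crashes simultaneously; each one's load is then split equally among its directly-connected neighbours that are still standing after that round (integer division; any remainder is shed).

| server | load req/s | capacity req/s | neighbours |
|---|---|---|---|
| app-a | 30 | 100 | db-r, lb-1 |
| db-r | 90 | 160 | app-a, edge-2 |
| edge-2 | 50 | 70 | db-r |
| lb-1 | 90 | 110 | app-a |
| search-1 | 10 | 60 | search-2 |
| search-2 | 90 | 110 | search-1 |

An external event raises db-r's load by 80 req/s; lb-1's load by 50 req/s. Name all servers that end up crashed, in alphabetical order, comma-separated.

app-a, db-r, edge-2, lb-1

Round 1 — db-r at 170 > 160; lb-1 at 140 > 110. db-r, lb-1 crash.
  db-r sheds 170 req/s to app-a, edge-2: 85 each.
    app-a: 30+85 = 115 > 100
    edge-2: 50+85 = 135 > 70
  lb-1 sheds 140 req/s to app-a: 140 each.
    app-a: 115+140 = 255 > 100
Round 2 — app-a, edge-2 crash.
  app-a sheds 255 req/s: no online neighbours, lost.
  edge-2 sheds 135 req/s: no online neighbours, lost.
No further crashes.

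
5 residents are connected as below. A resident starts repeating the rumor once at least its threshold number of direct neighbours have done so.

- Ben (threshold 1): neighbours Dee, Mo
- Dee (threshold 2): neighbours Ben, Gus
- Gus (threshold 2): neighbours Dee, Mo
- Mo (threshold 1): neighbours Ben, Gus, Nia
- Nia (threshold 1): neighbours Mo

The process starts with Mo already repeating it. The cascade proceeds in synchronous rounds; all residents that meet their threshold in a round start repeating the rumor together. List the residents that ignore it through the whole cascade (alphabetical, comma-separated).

Round 1 — Mo starts repeating the rumor (initial).
Round 2 — checking thresholds:
  Ben: 1 of 2 neighbours ≥ 1, starts repeating the rumor.
  Gus: 1 of 2 neighbours < 2, holds.
  Nia: 1 of 1 neighbours ≥ 1, starts repeating the rumor.
Round 3 — no new spreads; cascade stops.

Dee, Gus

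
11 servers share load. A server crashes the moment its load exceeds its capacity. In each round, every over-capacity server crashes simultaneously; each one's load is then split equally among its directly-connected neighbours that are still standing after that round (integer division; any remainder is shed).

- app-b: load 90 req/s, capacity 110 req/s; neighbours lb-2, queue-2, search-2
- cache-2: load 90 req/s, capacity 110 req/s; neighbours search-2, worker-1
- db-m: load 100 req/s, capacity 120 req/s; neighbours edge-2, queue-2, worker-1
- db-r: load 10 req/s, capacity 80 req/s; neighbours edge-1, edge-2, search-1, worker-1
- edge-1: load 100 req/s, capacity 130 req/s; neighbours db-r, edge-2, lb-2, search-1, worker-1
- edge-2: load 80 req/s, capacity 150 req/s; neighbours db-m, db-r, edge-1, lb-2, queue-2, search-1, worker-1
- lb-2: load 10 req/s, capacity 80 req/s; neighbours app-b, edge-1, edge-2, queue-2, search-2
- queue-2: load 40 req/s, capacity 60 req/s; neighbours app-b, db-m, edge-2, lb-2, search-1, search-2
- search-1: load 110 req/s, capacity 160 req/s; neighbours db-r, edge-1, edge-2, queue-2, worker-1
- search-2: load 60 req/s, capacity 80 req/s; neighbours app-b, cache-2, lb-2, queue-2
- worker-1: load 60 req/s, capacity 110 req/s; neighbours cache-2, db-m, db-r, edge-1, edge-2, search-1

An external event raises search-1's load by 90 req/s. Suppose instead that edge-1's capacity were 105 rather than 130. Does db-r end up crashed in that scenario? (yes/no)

With edge-1's capacity at 105:
Round 1 — search-1 at 200 > 160. search-1 crashes.
  search-1 sheds 200 req/s to db-r, edge-1, edge-2, queue-2, worker-1: 40 each.
    db-r: 10+40 = 50 ≤ 80
    edge-1: 100+40 = 140 > 105
    edge-2: 80+40 = 120 ≤ 150
    queue-2: 40+40 = 80 > 60
    worker-1: 60+40 = 100 ≤ 110
Round 2 — edge-1, queue-2 crash.
  edge-1 sheds 140 req/s to db-r, edge-2, lb-2, worker-1: 35 each.
    db-r: 50+35 = 85 > 80
    edge-2: 120+35 = 155 > 150
    lb-2: 10+35 = 45 ≤ 80
    worker-1: 100+35 = 135 > 110
  queue-2 sheds 80 req/s to app-b, db-m, edge-2, lb-2, search-2: 16 each.
    app-b: 90+16 = 106 ≤ 110
    db-m: 100+16 = 116 ≤ 120
    edge-2: 155+16 = 171 > 150
    lb-2: 45+16 = 61 ≤ 80
    search-2: 60+16 = 76 ≤ 80
Round 3 — db-r, edge-2, worker-1 crash.
  db-r sheds 85 req/s: no online neighbours, lost.
  edge-2 sheds 171 req/s to db-m, lb-2: 85 each (1 lost).
    db-m: 116+85 = 201 > 120
    lb-2: 61+85 = 146 > 80
  worker-1 sheds 135 req/s to cache-2, db-m: 67 each (1 lost).
    cache-2: 90+67 = 157 > 110
    db-m: 201+67 = 268 > 120
Round 4 — cache-2, db-m, lb-2 crash.
  cache-2 sheds 157 req/s to search-2: 157 each.
    search-2: 76+157 = 233 > 80
  db-m sheds 268 req/s: no online neighbours, lost.
  lb-2 sheds 146 req/s to app-b, search-2: 73 each.
    app-b: 106+73 = 179 > 110
    search-2: 233+73 = 306 > 80
Round 5 — app-b, search-2 crash.
  app-b sheds 179 req/s: no online neighbours, lost.
  search-2 sheds 306 req/s: no online neighbours, lost.
No further crashes.

yes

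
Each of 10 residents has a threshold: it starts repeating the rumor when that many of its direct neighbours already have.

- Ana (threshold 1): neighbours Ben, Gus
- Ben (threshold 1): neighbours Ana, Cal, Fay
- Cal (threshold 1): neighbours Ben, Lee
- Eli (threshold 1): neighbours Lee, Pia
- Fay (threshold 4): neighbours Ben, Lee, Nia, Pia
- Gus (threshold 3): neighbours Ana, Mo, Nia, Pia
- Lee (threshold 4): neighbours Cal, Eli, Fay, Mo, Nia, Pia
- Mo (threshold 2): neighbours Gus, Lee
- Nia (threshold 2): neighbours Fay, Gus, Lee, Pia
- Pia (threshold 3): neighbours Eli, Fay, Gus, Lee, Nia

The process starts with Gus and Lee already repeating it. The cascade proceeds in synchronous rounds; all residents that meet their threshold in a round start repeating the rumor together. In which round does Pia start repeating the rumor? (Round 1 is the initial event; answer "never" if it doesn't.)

3

Round 1 — Gus, Lee start repeating the rumor (initial).
Round 2 — checking thresholds:
  Ana: 1 of 2 neighbours ≥ 1, starts repeating the rumor.
  Cal: 1 of 2 neighbours ≥ 1, starts repeating the rumor.
  Eli: 1 of 2 neighbours ≥ 1, starts repeating the rumor.
  Fay: 1 of 4 neighbours < 4, holds.
  Mo: 2 of 2 neighbours ≥ 2, starts repeating the rumor.
  Nia: 2 of 4 neighbours ≥ 2, starts repeating the rumor.
  Pia: 2 of 5 neighbours < 3, holds.
Round 3 — checking thresholds:
  Ben: 2 of 3 neighbours ≥ 1, starts repeating the rumor.
  Fay: 2 of 4 neighbours < 4, holds.
  Pia: 4 of 5 neighbours ≥ 3, starts repeating the rumor.
Round 4 — checking thresholds:
  Fay: 4 of 4 neighbours ≥ 4, starts repeating the rumor.
Round 5 — no new spreads; cascade stops.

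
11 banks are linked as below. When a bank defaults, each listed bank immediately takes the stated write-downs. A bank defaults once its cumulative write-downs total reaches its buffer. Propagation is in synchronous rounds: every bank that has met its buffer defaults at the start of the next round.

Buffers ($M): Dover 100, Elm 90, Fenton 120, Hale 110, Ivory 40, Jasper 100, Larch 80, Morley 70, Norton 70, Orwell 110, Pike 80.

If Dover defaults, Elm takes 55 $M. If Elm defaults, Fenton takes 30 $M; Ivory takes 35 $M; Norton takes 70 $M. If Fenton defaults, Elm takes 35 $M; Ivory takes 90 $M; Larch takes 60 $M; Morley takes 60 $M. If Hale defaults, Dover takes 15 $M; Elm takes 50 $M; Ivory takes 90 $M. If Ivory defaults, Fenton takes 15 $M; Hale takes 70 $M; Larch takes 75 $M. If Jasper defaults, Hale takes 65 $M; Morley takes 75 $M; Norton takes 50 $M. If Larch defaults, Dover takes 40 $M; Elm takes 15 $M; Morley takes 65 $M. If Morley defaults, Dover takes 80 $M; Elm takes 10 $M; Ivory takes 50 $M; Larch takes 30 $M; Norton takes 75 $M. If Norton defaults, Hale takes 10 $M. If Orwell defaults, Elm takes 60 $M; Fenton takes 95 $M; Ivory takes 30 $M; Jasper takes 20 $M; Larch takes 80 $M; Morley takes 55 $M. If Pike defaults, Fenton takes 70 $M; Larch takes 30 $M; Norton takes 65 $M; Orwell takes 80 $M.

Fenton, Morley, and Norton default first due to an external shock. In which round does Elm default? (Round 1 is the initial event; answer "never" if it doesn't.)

4

Round 1 — Fenton, Morley, Norton default (initial).
  Dover: +80 → 80 < 100
  Elm: +35+10 → 45 < 90
  Hale: +10 → 10 < 110
  Ivory: +90+50 → 140 ≥ 40
  Larch: +60+30 → 90 ≥ 80
Round 2 — Ivory, Larch default.
  Dover: +40 → 120 ≥ 100
  Elm: +15 → 60 < 90
  Hale: +70 → 80 < 110
Round 3 — Dover defaults.
  Elm: +55 → 115 ≥ 90
Round 4 — Elm defaults.
No further defaults.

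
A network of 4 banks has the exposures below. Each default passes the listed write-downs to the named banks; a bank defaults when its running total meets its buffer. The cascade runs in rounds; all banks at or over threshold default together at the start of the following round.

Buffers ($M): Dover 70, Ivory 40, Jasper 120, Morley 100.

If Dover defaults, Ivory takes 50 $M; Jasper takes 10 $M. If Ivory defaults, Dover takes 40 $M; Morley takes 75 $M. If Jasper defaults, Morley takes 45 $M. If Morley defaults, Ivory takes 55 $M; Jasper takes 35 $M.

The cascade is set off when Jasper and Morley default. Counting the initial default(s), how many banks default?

Round 1 — Jasper, Morley default (initial).
  Ivory: +55 → 55 ≥ 40
Round 2 — Ivory defaults.
  Dover: +40 → 40 < 70
No further defaults.

3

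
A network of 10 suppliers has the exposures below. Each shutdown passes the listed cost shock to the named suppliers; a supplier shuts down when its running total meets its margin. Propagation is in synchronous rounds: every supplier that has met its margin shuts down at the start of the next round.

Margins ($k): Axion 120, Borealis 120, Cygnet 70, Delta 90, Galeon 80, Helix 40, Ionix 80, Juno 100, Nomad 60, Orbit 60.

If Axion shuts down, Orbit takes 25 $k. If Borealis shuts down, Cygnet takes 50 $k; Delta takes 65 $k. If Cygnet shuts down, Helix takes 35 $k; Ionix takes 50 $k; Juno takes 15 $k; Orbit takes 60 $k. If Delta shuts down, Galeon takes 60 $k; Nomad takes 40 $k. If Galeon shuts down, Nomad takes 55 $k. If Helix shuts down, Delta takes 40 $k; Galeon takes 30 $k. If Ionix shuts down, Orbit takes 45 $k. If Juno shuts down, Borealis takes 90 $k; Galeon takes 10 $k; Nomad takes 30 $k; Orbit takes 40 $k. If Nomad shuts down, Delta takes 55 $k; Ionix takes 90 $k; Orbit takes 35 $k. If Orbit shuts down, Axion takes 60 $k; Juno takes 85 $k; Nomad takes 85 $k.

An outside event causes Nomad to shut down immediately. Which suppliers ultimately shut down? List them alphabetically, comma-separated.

Ionix, Nomad, Orbit

Round 1 — Nomad shuts down (initial).
  Delta: +55 → 55 < 90
  Ionix: +90 → 90 ≥ 80
  Orbit: +35 → 35 < 60
Round 2 — Ionix shuts down.
  Orbit: +45 → 80 ≥ 60
Round 3 — Orbit shuts down.
  Axion: +60 → 60 < 120
  Juno: +85 → 85 < 100
No further shutdowns.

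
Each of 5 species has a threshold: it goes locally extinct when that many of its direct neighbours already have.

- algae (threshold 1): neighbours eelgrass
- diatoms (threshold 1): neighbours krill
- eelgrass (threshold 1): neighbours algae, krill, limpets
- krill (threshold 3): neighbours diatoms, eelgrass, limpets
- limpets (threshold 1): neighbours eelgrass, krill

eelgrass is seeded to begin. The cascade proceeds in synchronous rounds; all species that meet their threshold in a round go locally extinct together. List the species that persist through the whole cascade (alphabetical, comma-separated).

Round 1 — eelgrass goes locally extinct (initial).
Round 2 — checking thresholds:
  algae: 1 of 1 neighbours ≥ 1, goes locally extinct.
  krill: 1 of 3 neighbours < 3, holds.
  limpets: 1 of 2 neighbours ≥ 1, goes locally extinct.
Round 3 — no new extinctions; cascade stops.

diatoms, krill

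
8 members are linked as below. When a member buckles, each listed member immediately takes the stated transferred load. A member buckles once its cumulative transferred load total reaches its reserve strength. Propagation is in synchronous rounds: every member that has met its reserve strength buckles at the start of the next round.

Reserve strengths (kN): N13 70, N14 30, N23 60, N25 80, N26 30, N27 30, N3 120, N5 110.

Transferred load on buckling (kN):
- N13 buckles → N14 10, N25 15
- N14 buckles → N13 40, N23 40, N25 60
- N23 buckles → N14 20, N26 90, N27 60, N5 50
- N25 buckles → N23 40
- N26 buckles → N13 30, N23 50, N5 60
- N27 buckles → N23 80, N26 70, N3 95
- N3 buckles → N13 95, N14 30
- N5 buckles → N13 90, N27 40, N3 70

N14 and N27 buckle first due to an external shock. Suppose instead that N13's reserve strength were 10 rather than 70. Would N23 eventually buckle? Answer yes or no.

yes

With N13's reserve strength at 10:
Round 1 — N14, N27 buckle (initial).
  N13: +40 → 40 ≥ 10
  N23: +40+80 → 120 ≥ 60
  N25: +60 → 60 < 80
  N26: +70 → 70 ≥ 30
  N3: +95 → 95 < 120
Round 2 — N13, N23, N26 buckle.
  N25: +15 → 75 < 80
  N5: +50+60 → 110 ≥ 110
Round 3 — N5 buckles.
  N3: +70 → 165 ≥ 120
Round 4 — N3 buckles.
No further bucklings.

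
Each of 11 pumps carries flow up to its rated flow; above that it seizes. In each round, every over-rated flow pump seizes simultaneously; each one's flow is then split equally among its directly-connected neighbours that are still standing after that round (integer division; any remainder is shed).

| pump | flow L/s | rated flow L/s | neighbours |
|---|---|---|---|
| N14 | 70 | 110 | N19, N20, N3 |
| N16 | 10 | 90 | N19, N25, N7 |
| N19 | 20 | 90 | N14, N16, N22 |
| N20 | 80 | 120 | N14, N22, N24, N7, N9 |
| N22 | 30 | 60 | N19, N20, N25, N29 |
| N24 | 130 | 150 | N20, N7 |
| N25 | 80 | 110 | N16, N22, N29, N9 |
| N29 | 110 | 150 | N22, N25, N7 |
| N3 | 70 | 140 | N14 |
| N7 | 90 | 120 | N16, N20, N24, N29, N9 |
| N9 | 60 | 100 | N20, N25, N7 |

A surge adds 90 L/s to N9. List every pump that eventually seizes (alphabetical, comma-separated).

Round 1 — N9 at 150 > 100. N9 seizes.
  N9 sheds 150 L/s to N20, N25, N7: 50 each.
    N20: 80+50 = 130 > 120
    N25: 80+50 = 130 > 110
    N7: 90+50 = 140 > 120
Round 2 — N20, N25, N7 seize.
  N20 sheds 130 L/s to N14, N22, N24: 43 each (1 lost).
    N14: 70+43 = 113 > 110
    N22: 30+43 = 73 > 60
    N24: 130+43 = 173 > 150
  N25 sheds 130 L/s to N16, N22, N29: 43 each (1 lost).
    N16: 10+43 = 53 ≤ 90
    N22: 73+43 = 116 > 60
    N29: 110+43 = 153 > 150
  N7 sheds 140 L/s to N16, N24, N29: 46 each (2 lost).
    N16: 53+46 = 99 > 90
    N24: 173+46 = 219 > 150
    N29: 153+46 = 199 > 150
Round 3 — N14, N16, N22, N24, N29 seize.
  N14 sheds 113 L/s to N19, N3: 56 each (1 lost).
    N19: 20+56 = 76 ≤ 90
    N3: 70+56 = 126 ≤ 140
  N16 sheds 99 L/s to N19: 99 each.
    N19: 76+99 = 175 > 90
  N22 sheds 116 L/s to N19: 116 each.
    N19: 175+116 = 291 > 90
  N24 sheds 219 L/s: no online neighbours, lost.
  N29 sheds 199 L/s: no online neighbours, lost.
Round 4 — N19 seizes.
  N19 sheds 291 L/s: no online neighbours, lost.
No further seizures.

N14, N16, N19, N20, N22, N24, N25, N29, N7, N9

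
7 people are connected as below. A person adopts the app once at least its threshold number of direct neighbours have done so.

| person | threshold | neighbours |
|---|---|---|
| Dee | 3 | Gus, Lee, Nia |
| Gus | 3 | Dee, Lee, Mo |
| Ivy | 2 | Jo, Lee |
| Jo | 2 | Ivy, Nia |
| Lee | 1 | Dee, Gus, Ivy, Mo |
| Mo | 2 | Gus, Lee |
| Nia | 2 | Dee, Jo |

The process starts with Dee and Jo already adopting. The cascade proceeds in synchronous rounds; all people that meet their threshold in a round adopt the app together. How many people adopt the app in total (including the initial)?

Round 1 — Dee, Jo adopt the app (initial).
Round 2 — checking thresholds:
  Gus: 1 of 3 neighbours < 3, holds.
  Ivy: 1 of 2 neighbours < 2, holds.
  Lee: 1 of 4 neighbours ≥ 1, adopts the app.
  Nia: 2 of 2 neighbours ≥ 2, adopts the app.
Round 3 — checking thresholds:
  Gus: 2 of 3 neighbours < 3, holds.
  Ivy: 2 of 2 neighbours ≥ 2, adopts the app.
  Mo: 1 of 2 neighbours < 2, holds.
Round 4 — no new adoptions; cascade stops.

5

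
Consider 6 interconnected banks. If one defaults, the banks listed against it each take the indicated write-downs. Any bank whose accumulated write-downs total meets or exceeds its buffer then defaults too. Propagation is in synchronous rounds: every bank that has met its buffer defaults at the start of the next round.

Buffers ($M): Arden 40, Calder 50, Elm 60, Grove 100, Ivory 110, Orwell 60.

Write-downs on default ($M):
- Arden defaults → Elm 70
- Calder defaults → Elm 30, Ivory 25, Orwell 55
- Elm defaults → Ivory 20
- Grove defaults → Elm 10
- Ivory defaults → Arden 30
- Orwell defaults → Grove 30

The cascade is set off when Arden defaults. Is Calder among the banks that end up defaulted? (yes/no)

Round 1 — Arden defaults (initial).
  Elm: +70 → 70 ≥ 60
Round 2 — Elm defaults.
  Ivory: +20 → 20 < 110
No further defaults.

no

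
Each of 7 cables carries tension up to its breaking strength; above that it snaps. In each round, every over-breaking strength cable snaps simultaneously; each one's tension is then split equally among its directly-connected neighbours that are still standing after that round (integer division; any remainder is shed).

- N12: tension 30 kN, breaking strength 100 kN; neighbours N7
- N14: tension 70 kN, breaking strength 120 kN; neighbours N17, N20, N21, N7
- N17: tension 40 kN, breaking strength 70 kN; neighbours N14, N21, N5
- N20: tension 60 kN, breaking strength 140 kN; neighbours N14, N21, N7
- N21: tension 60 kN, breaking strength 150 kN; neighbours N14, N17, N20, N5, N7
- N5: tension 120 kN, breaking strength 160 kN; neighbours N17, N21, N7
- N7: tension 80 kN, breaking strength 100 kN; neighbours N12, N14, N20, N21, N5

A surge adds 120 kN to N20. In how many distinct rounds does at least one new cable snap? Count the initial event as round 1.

3

Round 1 — N20 at 180 > 140. N20 snaps.
  N20 sheds 180 kN to N14, N21, N7: 60 each.
    N14: 70+60 = 130 > 120
    N21: 60+60 = 120 ≤ 150
    N7: 80+60 = 140 > 100
Round 2 — N14, N7 snap.
  N14 sheds 130 kN to N17, N21: 65 each.
    N17: 40+65 = 105 > 70
    N21: 120+65 = 185 > 150
  N7 sheds 140 kN to N12, N21, N5: 46 each (2 lost).
    N12: 30+46 = 76 ≤ 100
    N21: 185+46 = 231 > 150
    N5: 120+46 = 166 > 160
Round 3 — N17, N21, N5 snap.
  N17 sheds 105 kN: no online neighbours, lost.
  N21 sheds 231 kN: no online neighbours, lost.
  N5 sheds 166 kN: no online neighbours, lost.
No further breaks.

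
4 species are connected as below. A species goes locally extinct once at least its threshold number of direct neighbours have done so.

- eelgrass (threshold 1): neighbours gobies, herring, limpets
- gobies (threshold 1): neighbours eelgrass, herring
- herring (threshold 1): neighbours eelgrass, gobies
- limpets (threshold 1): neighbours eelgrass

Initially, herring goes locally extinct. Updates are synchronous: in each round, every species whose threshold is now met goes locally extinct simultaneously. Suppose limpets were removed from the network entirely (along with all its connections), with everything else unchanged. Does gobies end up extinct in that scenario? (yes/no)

With limpets removed:
Round 1 — herring goes locally extinct (initial).
Round 2 — checking thresholds:
  eelgrass: 1 of 2 neighbours ≥ 1, goes locally extinct.
  gobies: 1 of 2 neighbours ≥ 1, goes locally extinct.
Round 3 — no new extinctions; cascade stops.

yes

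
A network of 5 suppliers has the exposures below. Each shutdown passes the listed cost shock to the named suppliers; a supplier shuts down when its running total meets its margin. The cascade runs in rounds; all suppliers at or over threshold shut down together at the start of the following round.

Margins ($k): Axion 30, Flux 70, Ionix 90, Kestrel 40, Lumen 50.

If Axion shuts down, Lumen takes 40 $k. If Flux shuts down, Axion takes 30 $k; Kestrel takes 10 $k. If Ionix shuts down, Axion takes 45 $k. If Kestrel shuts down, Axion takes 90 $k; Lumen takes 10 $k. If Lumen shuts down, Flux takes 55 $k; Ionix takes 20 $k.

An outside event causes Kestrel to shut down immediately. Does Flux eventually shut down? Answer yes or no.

Round 1 — Kestrel shuts down (initial).
  Axion: +90 → 90 ≥ 30
  Lumen: +10 → 10 < 50
Round 2 — Axion shuts down.
  Lumen: +40 → 50 ≥ 50
Round 3 — Lumen shuts down.
  Flux: +55 → 55 < 70
  Ionix: +20 → 20 < 90
No further shutdowns.

no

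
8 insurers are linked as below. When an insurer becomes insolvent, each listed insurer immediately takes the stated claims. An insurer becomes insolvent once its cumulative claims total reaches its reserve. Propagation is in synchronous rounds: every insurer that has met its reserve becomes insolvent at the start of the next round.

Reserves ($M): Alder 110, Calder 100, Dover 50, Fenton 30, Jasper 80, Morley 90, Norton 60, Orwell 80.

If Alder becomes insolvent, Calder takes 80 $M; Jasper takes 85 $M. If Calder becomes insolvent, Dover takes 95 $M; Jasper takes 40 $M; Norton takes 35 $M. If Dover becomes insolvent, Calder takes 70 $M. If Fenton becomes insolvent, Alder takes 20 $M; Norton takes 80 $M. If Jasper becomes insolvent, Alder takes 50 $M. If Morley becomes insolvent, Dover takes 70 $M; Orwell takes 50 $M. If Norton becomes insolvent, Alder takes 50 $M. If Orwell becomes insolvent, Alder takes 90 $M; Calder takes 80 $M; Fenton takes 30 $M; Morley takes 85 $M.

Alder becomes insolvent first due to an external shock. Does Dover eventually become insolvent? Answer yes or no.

no

Round 1 — Alder becomes insolvent (initial).
  Calder: +80 → 80 < 100
  Jasper: +85 → 85 ≥ 80
Round 2 — Jasper becomes insolvent.
No further insolvencies.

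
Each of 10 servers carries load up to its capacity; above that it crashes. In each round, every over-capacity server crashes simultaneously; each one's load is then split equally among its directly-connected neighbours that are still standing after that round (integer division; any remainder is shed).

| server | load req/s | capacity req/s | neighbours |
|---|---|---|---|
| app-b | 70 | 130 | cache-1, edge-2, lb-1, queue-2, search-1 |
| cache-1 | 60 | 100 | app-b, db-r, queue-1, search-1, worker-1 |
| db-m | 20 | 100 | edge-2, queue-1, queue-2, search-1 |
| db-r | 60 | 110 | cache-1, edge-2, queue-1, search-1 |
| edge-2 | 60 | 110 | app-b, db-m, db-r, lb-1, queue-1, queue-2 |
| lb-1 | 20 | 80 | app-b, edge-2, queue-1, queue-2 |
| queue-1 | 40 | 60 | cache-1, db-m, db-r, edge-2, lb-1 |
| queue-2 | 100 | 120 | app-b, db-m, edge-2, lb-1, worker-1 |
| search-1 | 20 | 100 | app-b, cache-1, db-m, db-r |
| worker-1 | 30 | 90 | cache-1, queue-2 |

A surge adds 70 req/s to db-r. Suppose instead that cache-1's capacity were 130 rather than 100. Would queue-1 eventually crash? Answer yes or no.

With cache-1's capacity at 130:
Round 1 — db-r at 130 > 110. db-r crashes.
  db-r sheds 130 req/s to cache-1, edge-2, queue-1, search-1: 32 each (2 lost).
    cache-1: 60+32 = 92 ≤ 130
    edge-2: 60+32 = 92 ≤ 110
    queue-1: 40+32 = 72 > 60
    search-1: 20+32 = 52 ≤ 100
Round 2 — queue-1 crashes.
  queue-1 sheds 72 req/s to cache-1, db-m, edge-2, lb-1: 18 each.
    cache-1: 92+18 = 110 ≤ 130
    db-m: 20+18 = 38 ≤ 100
    edge-2: 92+18 = 110 ≤ 110
    lb-1: 20+18 = 38 ≤ 80
No further crashes.

yes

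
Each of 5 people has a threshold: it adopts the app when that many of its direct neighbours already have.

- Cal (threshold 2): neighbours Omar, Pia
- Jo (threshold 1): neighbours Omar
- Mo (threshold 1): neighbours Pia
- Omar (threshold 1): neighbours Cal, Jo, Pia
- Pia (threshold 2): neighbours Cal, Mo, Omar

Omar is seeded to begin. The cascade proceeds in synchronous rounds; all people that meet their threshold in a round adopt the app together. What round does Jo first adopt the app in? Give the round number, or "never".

2

Round 1 — Omar adopts the app (initial).
Round 2 — checking thresholds:
  Cal: 1 of 2 neighbours < 2, below threshold.
  Jo: 1 of 1 neighbours ≥ 1, adopts the app.
  Pia: 1 of 3 neighbours < 2, below threshold.
Round 3 — no new adoptions; cascade stops.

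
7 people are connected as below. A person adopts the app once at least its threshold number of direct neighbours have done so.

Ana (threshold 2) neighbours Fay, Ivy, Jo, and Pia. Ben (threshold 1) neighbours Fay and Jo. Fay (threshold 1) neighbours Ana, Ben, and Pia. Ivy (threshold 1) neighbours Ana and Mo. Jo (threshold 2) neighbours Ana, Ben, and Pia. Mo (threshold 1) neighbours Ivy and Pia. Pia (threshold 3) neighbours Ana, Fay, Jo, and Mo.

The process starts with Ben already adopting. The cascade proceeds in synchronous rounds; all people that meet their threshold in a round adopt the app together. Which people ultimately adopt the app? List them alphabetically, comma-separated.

Ben, Fay

Round 1 — Ben adopts the app (initial).
Round 2 — checking thresholds:
  Fay: 1 of 3 neighbours ≥ 1, adopts the app.
  Jo: 1 of 3 neighbours < 2, not yet.
Round 3 — no new adoptions; cascade stops.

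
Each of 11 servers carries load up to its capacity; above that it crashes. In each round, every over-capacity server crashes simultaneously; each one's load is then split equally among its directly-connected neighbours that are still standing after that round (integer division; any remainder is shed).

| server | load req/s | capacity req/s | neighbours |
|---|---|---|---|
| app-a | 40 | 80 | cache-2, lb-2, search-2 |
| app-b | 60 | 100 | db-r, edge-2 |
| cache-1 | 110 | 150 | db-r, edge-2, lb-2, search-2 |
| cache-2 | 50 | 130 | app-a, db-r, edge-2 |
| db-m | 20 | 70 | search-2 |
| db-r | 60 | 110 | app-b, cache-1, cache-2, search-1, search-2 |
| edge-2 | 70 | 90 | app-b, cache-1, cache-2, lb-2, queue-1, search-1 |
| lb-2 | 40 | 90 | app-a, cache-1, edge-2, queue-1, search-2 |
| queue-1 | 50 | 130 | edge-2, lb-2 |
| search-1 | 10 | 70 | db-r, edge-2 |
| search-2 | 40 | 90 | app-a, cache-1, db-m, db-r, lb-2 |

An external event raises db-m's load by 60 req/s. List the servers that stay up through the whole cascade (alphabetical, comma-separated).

Round 1 — db-m at 80 > 70. db-m crashes.
  db-m sheds 80 req/s to search-2: 80 each.
    search-2: 40+80 = 120 > 90
Round 2 — search-2 crashes.
  search-2 sheds 120 req/s to app-a, cache-1, db-r, lb-2: 30 each.
    app-a: 40+30 = 70 ≤ 80
    cache-1: 110+30 = 140 ≤ 150
    db-r: 60+30 = 90 ≤ 110
    lb-2: 40+30 = 70 ≤ 90
No further crashes.

app-a, app-b, cache-1, cache-2, db-r, edge-2, lb-2, queue-1, search-1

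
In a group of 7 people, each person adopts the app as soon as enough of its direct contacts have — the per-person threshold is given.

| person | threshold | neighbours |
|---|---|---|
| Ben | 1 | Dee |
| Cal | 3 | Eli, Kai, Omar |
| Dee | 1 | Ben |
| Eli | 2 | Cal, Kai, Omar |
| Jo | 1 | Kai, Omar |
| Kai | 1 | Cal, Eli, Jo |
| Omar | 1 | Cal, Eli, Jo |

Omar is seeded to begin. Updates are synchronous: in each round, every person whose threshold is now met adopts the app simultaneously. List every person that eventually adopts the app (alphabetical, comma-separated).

Round 1 — Omar adopts the app (initial).
Round 2 — checking thresholds:
  Cal: 1 of 3 neighbours < 3, below threshold.
  Eli: 1 of 3 neighbours < 2, below threshold.
  Jo: 1 of 2 neighbours ≥ 1, adopts the app.
Round 3 — checking thresholds:
  Cal: 1 of 3 neighbours < 3, below threshold.
  Eli: 1 of 3 neighbours < 2, below threshold.
  Kai: 1 of 3 neighbours ≥ 1, adopts the app.
Round 4 — checking thresholds:
  Cal: 2 of 3 neighbours < 3, below threshold.
  Eli: 2 of 3 neighbours ≥ 2, adopts the app.
Round 5 — checking thresholds:
  Cal: 3 of 3 neighbours ≥ 3, adopts the app.
Round 6 — no new adoptions; cascade stops.

Cal, Eli, Jo, Kai, Omar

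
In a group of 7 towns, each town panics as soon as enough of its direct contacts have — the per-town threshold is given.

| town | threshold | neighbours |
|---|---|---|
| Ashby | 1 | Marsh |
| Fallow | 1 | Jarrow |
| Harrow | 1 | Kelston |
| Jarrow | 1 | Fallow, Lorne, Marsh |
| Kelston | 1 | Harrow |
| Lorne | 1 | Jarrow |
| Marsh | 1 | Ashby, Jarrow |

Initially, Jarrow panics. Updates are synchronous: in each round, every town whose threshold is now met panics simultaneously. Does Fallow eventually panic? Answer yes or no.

yes

Round 1 — Jarrow panics (initial).
Round 2 — checking thresholds:
  Fallow: 1 of 1 neighbours ≥ 1, panics.
  Lorne: 1 of 1 neighbours ≥ 1, panics.
  Marsh: 1 of 2 neighbours ≥ 1, panics.
Round 3 — checking thresholds:
  Ashby: 1 of 1 neighbours ≥ 1, panics.
Round 4 — no new panics; cascade stops.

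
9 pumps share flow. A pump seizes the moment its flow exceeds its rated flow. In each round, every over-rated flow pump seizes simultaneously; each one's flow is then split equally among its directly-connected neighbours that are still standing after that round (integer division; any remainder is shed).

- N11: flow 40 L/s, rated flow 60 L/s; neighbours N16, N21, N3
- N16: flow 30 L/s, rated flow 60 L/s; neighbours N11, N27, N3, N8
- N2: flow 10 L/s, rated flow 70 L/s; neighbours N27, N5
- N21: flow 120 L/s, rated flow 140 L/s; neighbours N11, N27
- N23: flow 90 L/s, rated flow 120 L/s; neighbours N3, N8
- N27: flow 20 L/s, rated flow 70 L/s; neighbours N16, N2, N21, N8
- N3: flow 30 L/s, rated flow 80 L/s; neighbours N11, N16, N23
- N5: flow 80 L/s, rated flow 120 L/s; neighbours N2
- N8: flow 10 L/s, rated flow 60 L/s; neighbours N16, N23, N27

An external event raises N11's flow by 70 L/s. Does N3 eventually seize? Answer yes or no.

yes

Round 1 — N11 at 110 > 60. N11 seizes.
  N11 sheds 110 L/s to N16, N21, N3: 36 each (2 lost).
    N16: 30+36 = 66 > 60
    N21: 120+36 = 156 > 140
    N3: 30+36 = 66 ≤ 80
Round 2 — N16, N21 seize.
  N16 sheds 66 L/s to N27, N3, N8: 22 each.
    N27: 20+22 = 42 ≤ 70
    N3: 66+22 = 88 > 80
    N8: 10+22 = 32 ≤ 60
  N21 sheds 156 L/s to N27: 156 each.
    N27: 42+156 = 198 > 70
Round 3 — N27, N3 seize.
  N27 sheds 198 L/s to N2, N8: 99 each.
    N2: 10+99 = 109 > 70
    N8: 32+99 = 131 > 60
  N3 sheds 88 L/s to N23: 88 each.
    N23: 90+88 = 178 > 120
Round 4 — N2, N23, N8 seize.
  N2 sheds 109 L/s to N5: 109 each.
    N5: 80+109 = 189 > 120
  N23 sheds 178 L/s: no online neighbours, lost.
  N8 sheds 131 L/s: no online neighbours, lost.
Round 5 — N5 seizes.
  N5 sheds 189 L/s: no online neighbours, lost.
No further seizures.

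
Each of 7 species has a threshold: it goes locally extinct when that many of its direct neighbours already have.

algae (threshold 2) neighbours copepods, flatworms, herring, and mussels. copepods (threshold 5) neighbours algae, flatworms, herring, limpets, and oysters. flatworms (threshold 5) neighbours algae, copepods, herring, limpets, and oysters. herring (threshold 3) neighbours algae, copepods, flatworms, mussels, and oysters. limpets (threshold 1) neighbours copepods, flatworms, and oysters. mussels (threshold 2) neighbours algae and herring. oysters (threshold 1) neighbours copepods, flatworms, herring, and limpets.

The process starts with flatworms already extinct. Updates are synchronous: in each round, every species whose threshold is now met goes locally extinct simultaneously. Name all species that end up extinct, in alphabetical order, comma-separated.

flatworms, limpets, oysters

Round 1 — flatworms goes locally extinct (initial).
Round 2 — checking thresholds:
  algae: 1 of 4 neighbours < 2, below threshold.
  copepods: 1 of 5 neighbours < 5, below threshold.
  herring: 1 of 5 neighbours < 3, below threshold.
  limpets: 1 of 3 neighbours ≥ 1, goes locally extinct.
  oysters: 1 of 4 neighbours ≥ 1, goes locally extinct.
Round 3 — no new extinctions; cascade stops.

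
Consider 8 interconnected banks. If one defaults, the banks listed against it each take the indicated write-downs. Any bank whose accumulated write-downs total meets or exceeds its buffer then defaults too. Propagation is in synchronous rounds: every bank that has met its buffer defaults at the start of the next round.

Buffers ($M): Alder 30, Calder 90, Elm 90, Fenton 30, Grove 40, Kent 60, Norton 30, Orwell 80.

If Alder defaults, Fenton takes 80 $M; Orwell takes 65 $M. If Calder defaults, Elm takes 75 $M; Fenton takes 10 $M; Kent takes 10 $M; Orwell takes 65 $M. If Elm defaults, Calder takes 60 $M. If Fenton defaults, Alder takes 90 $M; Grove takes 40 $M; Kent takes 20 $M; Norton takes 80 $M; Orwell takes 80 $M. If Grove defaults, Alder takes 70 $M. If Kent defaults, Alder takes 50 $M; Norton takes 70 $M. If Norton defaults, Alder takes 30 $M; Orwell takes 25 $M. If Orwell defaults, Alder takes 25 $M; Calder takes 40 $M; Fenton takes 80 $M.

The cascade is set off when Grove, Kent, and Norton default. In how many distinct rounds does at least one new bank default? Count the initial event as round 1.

Round 1 — Grove, Kent, Norton default (initial).
  Alder: +70+50+30 → 150 ≥ 30
  Orwell: +25 → 25 < 80
Round 2 — Alder defaults.
  Fenton: +80 → 80 ≥ 30
  Orwell: +65 → 90 ≥ 80
Round 3 — Fenton, Orwell default.
  Calder: +40 → 40 < 90
No further defaults.

3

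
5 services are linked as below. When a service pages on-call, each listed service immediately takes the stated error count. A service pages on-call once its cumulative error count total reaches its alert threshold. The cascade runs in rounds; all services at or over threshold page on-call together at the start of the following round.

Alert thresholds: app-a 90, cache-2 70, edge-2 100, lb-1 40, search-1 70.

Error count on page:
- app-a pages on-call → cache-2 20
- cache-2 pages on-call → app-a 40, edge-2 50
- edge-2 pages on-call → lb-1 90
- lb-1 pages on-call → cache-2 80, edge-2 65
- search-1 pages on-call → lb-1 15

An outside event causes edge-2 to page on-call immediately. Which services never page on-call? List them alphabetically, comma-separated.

app-a, search-1

Round 1 — edge-2 pages on-call (initial).
  lb-1: +90 → 90 ≥ 40
Round 2 — lb-1 pages on-call.
  cache-2: +80 → 80 ≥ 70
Round 3 — cache-2 pages on-call.
  app-a: +40 → 40 < 90
No further pages.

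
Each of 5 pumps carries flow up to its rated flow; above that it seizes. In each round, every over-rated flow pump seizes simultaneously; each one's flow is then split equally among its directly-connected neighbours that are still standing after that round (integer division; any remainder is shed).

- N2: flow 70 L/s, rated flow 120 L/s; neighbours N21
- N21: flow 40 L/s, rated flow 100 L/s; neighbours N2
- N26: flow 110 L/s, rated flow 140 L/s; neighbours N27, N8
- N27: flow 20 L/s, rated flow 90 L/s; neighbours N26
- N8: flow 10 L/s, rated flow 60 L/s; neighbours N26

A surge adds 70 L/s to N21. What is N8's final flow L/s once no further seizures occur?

Round 1 — N21 at 110 > 100. N21 seizes.
  N21 sheds 110 L/s to N2: 110 each.
    N2: 70+110 = 180 > 120
Round 2 — N2 seizes.
  N2 sheds 180 L/s: no online neighbours, lost.
No further seizures.

10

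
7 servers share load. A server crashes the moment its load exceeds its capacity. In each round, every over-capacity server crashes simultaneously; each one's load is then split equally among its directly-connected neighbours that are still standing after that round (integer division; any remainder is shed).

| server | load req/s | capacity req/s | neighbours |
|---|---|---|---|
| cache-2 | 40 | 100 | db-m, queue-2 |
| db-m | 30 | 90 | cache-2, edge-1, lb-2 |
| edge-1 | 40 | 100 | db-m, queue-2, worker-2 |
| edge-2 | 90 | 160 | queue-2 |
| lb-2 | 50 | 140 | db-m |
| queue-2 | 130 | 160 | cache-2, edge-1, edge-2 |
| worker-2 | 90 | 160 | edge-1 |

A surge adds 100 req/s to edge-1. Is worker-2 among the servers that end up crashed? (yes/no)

no

Round 1 — edge-1 at 140 > 100. edge-1 crashes.
  edge-1 sheds 140 req/s to db-m, queue-2, worker-2: 46 each (2 lost).
    db-m: 30+46 = 76 ≤ 90
    queue-2: 130+46 = 176 > 160
    worker-2: 90+46 = 136 ≤ 160
Round 2 — queue-2 crashes.
  queue-2 sheds 176 req/s to cache-2, edge-2: 88 each.
    cache-2: 40+88 = 128 > 100
    edge-2: 90+88 = 178 > 160
Round 3 — cache-2, edge-2 crash.
  cache-2 sheds 128 req/s to db-m: 128 each.
    db-m: 76+128 = 204 > 90
  edge-2 sheds 178 req/s: no online neighbours, lost.
Round 4 — db-m crashes.
  db-m sheds 204 req/s to lb-2: 204 each.
    lb-2: 50+204 = 254 > 140
Round 5 — lb-2 crashes.
  lb-2 sheds 254 req/s: no online neighbours, lost.
No further crashes.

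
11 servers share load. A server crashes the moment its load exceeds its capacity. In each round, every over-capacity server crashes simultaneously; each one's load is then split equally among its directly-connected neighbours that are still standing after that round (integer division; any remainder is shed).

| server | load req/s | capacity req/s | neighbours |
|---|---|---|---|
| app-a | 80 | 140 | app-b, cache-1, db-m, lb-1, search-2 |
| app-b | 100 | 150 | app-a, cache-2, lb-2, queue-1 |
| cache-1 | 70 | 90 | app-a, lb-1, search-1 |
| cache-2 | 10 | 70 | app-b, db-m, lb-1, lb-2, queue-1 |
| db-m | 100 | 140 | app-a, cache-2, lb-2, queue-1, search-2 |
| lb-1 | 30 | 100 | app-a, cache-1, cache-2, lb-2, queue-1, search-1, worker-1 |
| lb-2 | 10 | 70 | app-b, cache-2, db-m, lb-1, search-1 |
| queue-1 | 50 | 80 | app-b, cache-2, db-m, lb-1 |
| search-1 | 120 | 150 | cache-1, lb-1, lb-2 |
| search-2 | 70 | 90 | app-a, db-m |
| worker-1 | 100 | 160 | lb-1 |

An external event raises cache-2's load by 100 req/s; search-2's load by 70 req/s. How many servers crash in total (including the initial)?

Round 1 — cache-2 at 110 > 70; search-2 at 140 > 90. cache-2, search-2 crash.
  cache-2 sheds 110 req/s to app-b, db-m, lb-1, lb-2, queue-1: 22 each.
    app-b: 100+22 = 122 ≤ 150
    db-m: 100+22 = 122 ≤ 140
    lb-1: 30+22 = 52 ≤ 100
    lb-2: 10+22 = 32 ≤ 70
    queue-1: 50+22 = 72 ≤ 80
  search-2 sheds 140 req/s to app-a, db-m: 70 each.
    app-a: 80+70 = 150 > 140
    db-m: 122+70 = 192 > 140
Round 2 — app-a, db-m crash.
  app-a sheds 150 req/s to app-b, cache-1, lb-1: 50 each.
    app-b: 122+50 = 172 > 150
    cache-1: 70+50 = 120 > 90
    lb-1: 52+50 = 102 > 100
  db-m sheds 192 req/s to lb-2, queue-1: 96 each.
    lb-2: 32+96 = 128 > 70
    queue-1: 72+96 = 168 > 80
Round 3 — app-b, cache-1, lb-1, lb-2, queue-1 crash.
  app-b sheds 172 req/s: no online neighbours, lost.
  cache-1 sheds 120 req/s to search-1: 120 each.
    search-1: 120+120 = 240 > 150
  lb-1 sheds 102 req/s to search-1, worker-1: 51 each.
    search-1: 240+51 = 291 > 150
    worker-1: 100+51 = 151 ≤ 160
  lb-2 sheds 128 req/s to search-1: 128 each.
    search-1: 291+128 = 419 > 150
  queue-1 sheds 168 req/s: no online neighbours, lost.
Round 4 — search-1 crashes.
  search-1 sheds 419 req/s: no online neighbours, lost.
No further crashes.

10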